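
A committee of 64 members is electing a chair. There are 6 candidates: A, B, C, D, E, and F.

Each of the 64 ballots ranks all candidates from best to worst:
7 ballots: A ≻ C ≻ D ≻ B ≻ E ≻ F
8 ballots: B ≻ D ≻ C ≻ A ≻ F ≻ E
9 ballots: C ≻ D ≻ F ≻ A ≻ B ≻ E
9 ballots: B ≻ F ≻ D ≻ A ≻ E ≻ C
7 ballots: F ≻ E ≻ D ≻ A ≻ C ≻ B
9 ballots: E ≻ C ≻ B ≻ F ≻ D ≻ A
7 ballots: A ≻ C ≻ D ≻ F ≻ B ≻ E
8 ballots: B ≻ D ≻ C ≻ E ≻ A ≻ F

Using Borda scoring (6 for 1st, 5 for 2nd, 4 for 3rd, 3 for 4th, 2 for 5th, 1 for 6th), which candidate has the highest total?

A: 7×6 + 8×3 + 9×3 + 9×3 + 7×3 + 9×1 + 7×6 + 8×2 = 208
B: 7×3 + 8×6 + 9×2 + 9×6 + 7×1 + 9×4 + 7×2 + 8×6 = 246
C: 7×5 + 8×4 + 9×6 + 9×1 + 7×2 + 9×5 + 7×5 + 8×4 = 256
D: 7×4 + 8×5 + 9×5 + 9×4 + 7×4 + 9×2 + 7×4 + 8×5 = 263
E: 7×2 + 8×1 + 9×1 + 9×2 + 7×5 + 9×6 + 7×1 + 8×3 = 169
F: 7×1 + 8×2 + 9×4 + 9×5 + 7×6 + 9×3 + 7×3 + 8×1 = 202

D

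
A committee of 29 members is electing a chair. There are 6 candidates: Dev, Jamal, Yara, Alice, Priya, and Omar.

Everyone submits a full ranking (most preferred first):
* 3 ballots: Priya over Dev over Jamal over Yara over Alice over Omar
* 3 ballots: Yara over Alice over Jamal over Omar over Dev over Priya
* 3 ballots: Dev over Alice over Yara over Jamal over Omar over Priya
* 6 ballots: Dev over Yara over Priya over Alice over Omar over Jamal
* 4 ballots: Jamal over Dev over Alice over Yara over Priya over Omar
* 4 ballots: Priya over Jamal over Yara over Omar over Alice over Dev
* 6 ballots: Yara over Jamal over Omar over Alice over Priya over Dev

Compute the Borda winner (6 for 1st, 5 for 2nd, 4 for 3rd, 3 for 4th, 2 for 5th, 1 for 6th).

Yara

Dev: 3×5 + 3×2 + 3×6 + 6×6 + 4×5 + 4×1 + 6×1 = 105
Jamal: 3×4 + 3×4 + 3×3 + 6×1 + 4×6 + 4×5 + 6×5 = 113
Yara: 3×3 + 3×6 + 3×4 + 6×5 + 4×3 + 4×4 + 6×6 = 133
Alice: 3×2 + 3×5 + 3×5 + 6×3 + 4×4 + 4×2 + 6×3 = 96
Priya: 3×6 + 3×1 + 3×1 + 6×4 + 4×2 + 4×6 + 6×2 = 92
Omar: 3×1 + 3×3 + 3×2 + 6×2 + 4×1 + 4×3 + 6×4 = 70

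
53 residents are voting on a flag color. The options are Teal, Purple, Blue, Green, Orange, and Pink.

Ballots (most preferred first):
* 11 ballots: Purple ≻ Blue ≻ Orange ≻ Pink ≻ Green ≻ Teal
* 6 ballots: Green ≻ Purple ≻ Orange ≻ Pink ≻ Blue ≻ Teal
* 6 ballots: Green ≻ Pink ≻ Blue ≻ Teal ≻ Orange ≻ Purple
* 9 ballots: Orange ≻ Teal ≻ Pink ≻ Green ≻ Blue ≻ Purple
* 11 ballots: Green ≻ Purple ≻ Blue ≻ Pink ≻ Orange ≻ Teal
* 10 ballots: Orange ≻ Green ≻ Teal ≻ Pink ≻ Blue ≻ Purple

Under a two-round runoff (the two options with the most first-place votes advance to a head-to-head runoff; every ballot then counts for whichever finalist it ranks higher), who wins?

Round 1 first-place votes: Teal 0, Purple 11, Blue 0, Green 23, Orange 19, Pink 0. Green and Orange advance.
Runoff: Green is ranked above Orange on 23 ballots, Orange above Green on 30.

Orange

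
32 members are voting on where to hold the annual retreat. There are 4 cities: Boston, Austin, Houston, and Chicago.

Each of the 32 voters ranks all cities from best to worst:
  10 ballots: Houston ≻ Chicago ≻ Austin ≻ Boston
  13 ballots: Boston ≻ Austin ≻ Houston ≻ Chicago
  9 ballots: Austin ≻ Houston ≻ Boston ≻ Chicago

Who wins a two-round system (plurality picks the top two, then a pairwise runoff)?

Round 1 first-place votes: Boston 13, Austin 9, Houston 10, Chicago 0. Boston and Houston advance.
Runoff: Boston is ranked above Houston on 13 ballots, Houston above Boston on 19.

Houston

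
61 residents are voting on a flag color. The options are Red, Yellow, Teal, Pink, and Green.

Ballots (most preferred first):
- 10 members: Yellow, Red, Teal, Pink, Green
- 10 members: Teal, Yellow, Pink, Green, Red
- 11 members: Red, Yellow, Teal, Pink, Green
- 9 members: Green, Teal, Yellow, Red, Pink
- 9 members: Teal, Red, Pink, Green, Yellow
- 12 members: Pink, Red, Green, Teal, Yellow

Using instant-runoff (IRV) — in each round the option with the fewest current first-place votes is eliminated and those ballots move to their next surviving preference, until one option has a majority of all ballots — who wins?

Round 1: Red 11, Yellow 10, Teal 19, Pink 12, Green 9. Green eliminated.
Round 2: Red 11, Yellow 10, Teal 28, Pink 12. Yellow eliminated.
Round 3: Red 21, Teal 28, Pink 12. Pink eliminated.
Round 4: Red 33, Teal 28. Red has a majority (≥31).

Red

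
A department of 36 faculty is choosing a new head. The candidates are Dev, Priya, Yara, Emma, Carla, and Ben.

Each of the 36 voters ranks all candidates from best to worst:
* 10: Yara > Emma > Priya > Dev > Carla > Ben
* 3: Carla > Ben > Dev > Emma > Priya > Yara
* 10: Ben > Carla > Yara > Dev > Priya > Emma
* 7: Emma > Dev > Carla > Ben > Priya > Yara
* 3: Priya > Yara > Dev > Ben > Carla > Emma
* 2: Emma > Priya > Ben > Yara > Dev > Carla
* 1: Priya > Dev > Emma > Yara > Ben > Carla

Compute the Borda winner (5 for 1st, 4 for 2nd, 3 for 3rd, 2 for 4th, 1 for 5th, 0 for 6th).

Dev: 10×2 + 3×3 + 10×2 + 7×4 + 3×3 + 2×1 + 1×4 = 92
Priya: 10×3 + 3×1 + 10×1 + 7×1 + 3×5 + 2×4 + 1×5 = 78
Yara: 10×5 + 3×0 + 10×3 + 7×0 + 3×4 + 2×2 + 1×2 = 98
Emma: 10×4 + 3×2 + 10×0 + 7×5 + 3×0 + 2×5 + 1×3 = 94
Carla: 10×1 + 3×5 + 10×4 + 7×3 + 3×1 + 2×0 + 1×0 = 89
Ben: 10×0 + 3×4 + 10×5 + 7×2 + 3×2 + 2×3 + 1×1 = 89

Yara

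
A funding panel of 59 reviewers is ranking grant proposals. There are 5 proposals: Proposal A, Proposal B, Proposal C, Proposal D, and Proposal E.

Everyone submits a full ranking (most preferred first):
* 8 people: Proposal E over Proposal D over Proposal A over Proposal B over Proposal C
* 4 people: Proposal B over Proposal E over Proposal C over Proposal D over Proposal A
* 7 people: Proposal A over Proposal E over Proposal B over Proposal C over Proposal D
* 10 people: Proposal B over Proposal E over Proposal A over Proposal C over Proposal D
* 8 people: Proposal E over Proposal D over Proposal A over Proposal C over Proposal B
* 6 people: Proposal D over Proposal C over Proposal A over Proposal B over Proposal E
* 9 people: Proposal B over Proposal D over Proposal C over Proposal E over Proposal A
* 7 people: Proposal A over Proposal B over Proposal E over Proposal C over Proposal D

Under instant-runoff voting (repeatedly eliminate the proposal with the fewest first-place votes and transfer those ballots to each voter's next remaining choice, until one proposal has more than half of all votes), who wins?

Proposal A

Round 1: Proposal A 14, Proposal B 23, Proposal C 0, Proposal D 6, Proposal E 16. Proposal C eliminated.
Round 2: Proposal A 14, Proposal B 23, Proposal D 6, Proposal E 16. Proposal D eliminated.
Round 3: Proposal A 20, Proposal B 23, Proposal E 16. Proposal E eliminated.
Round 4: Proposal A 36, Proposal B 23. Proposal A has a majority (≥30).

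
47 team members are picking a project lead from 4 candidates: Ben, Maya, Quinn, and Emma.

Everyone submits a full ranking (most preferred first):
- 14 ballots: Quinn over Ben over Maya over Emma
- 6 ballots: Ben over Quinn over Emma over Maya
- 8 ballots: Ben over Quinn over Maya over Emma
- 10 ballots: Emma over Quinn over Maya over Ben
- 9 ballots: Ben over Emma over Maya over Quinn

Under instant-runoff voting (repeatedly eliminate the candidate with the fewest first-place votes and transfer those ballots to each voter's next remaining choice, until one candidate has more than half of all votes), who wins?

Quinn

Round 1: Ben 23, Maya 0, Quinn 14, Emma 10. Maya eliminated.
Round 2: Ben 23, Quinn 14, Emma 10. Emma eliminated.
Round 3: Ben 23, Quinn 24. Quinn has a majority (≥24).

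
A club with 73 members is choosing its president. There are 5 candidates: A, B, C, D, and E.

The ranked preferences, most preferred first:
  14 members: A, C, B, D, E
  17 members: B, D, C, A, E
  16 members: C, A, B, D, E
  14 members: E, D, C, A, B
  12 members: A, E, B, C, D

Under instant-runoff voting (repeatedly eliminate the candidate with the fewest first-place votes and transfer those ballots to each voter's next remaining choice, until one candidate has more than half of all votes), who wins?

Round 1: A 26, B 17, C 16, D 0, E 14. D eliminated.
Round 2: A 26, B 17, C 16, E 14. E eliminated.
Round 3: A 26, B 17, C 30. B eliminated.
Round 4: A 26, C 47. C has a majority (≥37).

C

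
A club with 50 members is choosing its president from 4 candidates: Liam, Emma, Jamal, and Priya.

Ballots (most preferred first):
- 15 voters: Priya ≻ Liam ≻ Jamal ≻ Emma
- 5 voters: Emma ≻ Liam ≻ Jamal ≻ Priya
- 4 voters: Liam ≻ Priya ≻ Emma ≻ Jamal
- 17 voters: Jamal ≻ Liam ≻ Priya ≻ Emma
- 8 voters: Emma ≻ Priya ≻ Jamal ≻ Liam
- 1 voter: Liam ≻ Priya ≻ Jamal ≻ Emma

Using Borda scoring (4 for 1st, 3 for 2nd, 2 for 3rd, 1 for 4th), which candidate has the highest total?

Liam

Liam: 15×3 + 5×3 + 4×4 + 17×3 + 8×1 + 1×4 = 139
Emma: 15×1 + 5×4 + 4×2 + 17×1 + 8×4 + 1×1 = 93
Jamal: 15×2 + 5×2 + 4×1 + 17×4 + 8×2 + 1×2 = 130
Priya: 15×4 + 5×1 + 4×3 + 17×2 + 8×3 + 1×3 = 138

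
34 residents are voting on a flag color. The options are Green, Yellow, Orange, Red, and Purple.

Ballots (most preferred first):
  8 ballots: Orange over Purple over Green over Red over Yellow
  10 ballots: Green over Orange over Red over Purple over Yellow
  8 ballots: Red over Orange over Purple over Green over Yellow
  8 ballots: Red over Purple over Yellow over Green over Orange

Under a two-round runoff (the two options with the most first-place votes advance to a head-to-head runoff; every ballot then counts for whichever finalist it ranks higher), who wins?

Green

Round 1 first-place votes: Green 10, Yellow 0, Orange 8, Red 16, Purple 0. Red and Green advance.
Runoff: Red is ranked above Green on 16 ballots, Green above Red on 18.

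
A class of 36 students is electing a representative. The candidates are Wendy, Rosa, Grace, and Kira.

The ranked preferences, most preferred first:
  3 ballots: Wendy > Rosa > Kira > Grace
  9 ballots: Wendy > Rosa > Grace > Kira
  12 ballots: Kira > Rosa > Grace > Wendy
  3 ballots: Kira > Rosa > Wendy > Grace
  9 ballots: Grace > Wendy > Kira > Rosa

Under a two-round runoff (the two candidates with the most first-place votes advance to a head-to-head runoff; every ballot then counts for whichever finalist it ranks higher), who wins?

Wendy

Round 1 first-place votes: Wendy 12, Rosa 0, Grace 9, Kira 15. Kira and Wendy advance.
Runoff: Kira is ranked above Wendy on 15 ballots, Wendy above Kira on 21.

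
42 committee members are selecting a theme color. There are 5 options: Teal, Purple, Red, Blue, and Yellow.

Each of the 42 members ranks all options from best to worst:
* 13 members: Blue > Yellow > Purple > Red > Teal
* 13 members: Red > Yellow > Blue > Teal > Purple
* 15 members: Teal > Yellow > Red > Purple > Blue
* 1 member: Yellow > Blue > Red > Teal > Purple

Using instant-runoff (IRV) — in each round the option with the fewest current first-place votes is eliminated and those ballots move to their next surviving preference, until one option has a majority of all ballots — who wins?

Round 1: Teal 15, Purple 0, Red 13, Blue 13, Yellow 1. Purple eliminated.
Round 2: Teal 15, Red 13, Blue 13, Yellow 1. Yellow eliminated.
Round 3: Teal 15, Red 13, Blue 14. Red eliminated.
Round 4: Teal 15, Blue 27. Blue has a majority (≥22).

Blue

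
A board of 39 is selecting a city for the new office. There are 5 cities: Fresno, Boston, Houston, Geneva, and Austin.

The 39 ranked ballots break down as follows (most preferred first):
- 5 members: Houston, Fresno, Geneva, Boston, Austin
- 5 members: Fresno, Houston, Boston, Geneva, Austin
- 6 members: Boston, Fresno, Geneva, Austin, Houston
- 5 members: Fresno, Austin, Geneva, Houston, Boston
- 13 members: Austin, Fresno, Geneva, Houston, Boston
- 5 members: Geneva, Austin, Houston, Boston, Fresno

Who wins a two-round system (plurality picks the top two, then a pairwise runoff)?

Fresno

Round 1 first-place votes: Fresno 10, Boston 6, Houston 5, Geneva 5, Austin 13. Austin and Fresno advance.
Runoff: Austin is ranked above Fresno on 18 ballots, Fresno above Austin on 21.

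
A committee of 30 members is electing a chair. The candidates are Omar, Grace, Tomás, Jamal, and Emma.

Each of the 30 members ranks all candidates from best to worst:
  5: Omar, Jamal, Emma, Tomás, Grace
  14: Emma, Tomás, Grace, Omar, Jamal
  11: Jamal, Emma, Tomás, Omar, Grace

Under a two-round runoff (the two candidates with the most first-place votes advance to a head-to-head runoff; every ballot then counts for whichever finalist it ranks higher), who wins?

Round 1 first-place votes: Omar 5, Grace 0, Tomás 0, Jamal 11, Emma 14. Emma and Jamal advance.
Runoff: Emma is ranked above Jamal on 14 ballots, Jamal above Emma on 16.

Jamal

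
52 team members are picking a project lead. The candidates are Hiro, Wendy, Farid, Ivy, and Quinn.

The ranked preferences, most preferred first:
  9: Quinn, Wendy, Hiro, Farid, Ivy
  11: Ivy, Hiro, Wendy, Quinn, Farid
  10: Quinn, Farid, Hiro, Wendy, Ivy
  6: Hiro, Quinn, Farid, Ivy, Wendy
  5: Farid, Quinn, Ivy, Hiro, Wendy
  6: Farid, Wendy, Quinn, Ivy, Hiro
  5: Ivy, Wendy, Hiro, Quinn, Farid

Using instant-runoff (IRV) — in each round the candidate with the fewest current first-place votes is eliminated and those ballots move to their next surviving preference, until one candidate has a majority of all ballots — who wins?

Round 1: Hiro 6, Wendy 0, Farid 11, Ivy 16, Quinn 19. Wendy eliminated.
Round 2: Hiro 6, Farid 11, Ivy 16, Quinn 19. Hiro eliminated.
Round 3: Farid 11, Ivy 16, Quinn 25. Farid eliminated.
Round 4: Ivy 16, Quinn 36. Quinn has a majority (≥27).

Quinn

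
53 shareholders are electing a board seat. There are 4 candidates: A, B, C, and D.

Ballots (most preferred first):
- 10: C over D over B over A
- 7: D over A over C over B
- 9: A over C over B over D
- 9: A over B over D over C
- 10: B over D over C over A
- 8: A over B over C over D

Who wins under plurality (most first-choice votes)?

First-place votes: A 26, B 10, C 10, D 7.

A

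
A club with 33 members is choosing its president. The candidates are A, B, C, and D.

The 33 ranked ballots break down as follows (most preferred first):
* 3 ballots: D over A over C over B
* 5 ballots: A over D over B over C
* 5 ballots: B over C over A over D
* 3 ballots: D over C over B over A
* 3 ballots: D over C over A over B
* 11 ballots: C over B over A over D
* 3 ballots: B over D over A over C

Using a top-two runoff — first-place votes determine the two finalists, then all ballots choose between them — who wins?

D

Round 1 first-place votes: A 5, B 8, C 11, D 9. C and D advance.
Runoff: C is ranked above D on 16 ballots, D above C on 17.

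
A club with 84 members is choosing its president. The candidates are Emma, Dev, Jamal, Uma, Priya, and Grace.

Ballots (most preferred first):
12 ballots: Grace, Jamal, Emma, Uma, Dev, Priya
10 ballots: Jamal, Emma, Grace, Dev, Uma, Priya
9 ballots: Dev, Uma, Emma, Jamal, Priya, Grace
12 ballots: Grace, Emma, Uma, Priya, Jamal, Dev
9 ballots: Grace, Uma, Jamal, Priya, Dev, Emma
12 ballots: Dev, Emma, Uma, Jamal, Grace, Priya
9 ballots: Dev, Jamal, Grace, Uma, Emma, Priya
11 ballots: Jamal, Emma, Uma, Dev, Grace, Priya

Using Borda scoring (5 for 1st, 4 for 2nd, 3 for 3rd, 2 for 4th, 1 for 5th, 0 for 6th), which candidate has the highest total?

Jamal

Emma: 12×3 + 10×4 + 9×3 + 12×4 + 9×0 + 12×4 + 9×1 + 11×4 = 252
Dev: 12×1 + 10×2 + 9×5 + 12×0 + 9×1 + 12×5 + 9×5 + 11×2 = 213
Jamal: 12×4 + 10×5 + 9×2 + 12×1 + 9×3 + 12×2 + 9×4 + 11×5 = 270
Uma: 12×2 + 10×1 + 9×4 + 12×3 + 9×4 + 12×3 + 9×2 + 11×3 = 229
Priya: 12×0 + 10×0 + 9×1 + 12×2 + 9×2 + 12×0 + 9×0 + 11×0 = 51
Grace: 12×5 + 10×3 + 9×0 + 12×5 + 9×5 + 12×1 + 9×3 + 11×1 = 245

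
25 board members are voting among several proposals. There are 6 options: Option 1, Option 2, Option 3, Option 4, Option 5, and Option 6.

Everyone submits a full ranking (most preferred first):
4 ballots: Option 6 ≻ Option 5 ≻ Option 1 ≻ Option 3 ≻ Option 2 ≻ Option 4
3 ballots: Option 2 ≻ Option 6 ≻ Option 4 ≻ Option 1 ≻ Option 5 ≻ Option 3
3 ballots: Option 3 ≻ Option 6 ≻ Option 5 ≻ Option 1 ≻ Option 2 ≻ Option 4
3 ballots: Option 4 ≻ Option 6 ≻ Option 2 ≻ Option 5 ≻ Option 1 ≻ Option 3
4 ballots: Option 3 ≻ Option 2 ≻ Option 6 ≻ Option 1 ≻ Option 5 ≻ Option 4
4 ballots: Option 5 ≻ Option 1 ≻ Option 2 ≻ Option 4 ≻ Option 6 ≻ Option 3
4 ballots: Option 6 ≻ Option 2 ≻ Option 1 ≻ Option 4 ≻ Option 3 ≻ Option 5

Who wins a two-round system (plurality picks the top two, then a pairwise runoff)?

Option 6

Round 1 first-place votes: Option 1 0, Option 2 3, Option 3 7, Option 4 3, Option 5 4, Option 6 8. Option 6 and Option 3 advance.
Runoff: Option 6 is ranked above Option 3 on 18 ballots, Option 3 above Option 6 on 7.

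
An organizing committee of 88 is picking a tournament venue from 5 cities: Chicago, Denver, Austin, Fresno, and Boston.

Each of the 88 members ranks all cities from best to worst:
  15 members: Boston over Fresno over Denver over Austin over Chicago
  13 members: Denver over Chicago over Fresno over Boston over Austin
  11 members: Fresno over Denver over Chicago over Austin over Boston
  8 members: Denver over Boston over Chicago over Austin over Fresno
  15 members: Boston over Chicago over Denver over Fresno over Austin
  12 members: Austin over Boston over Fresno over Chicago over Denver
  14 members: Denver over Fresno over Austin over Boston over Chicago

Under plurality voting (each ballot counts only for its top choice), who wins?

First-place votes: Chicago 0, Denver 35, Austin 12, Fresno 11, Boston 30.

Denver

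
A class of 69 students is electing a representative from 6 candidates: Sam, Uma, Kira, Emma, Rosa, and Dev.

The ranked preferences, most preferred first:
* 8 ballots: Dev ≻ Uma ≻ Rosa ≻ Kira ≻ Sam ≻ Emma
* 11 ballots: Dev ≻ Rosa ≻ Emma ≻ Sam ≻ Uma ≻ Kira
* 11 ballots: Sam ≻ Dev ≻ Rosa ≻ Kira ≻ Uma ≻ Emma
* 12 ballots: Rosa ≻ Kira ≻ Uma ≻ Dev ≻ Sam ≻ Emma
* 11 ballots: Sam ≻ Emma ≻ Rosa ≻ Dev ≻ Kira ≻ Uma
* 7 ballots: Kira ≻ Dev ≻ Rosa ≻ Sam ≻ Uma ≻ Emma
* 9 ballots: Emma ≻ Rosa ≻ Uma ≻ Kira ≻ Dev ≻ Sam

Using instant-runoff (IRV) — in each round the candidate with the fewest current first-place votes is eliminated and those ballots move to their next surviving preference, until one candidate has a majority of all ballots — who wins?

Dev

Round 1: Sam 22, Uma 0, Kira 7, Emma 9, Rosa 12, Dev 19. Uma eliminated.
Round 2: Sam 22, Kira 7, Emma 9, Rosa 12, Dev 19. Kira eliminated.
Round 3: Sam 22, Emma 9, Rosa 12, Dev 26. Emma eliminated.
Round 4: Sam 22, Rosa 21, Dev 26. Rosa eliminated.
Round 5: Sam 22, Dev 47. Dev has a majority (≥35).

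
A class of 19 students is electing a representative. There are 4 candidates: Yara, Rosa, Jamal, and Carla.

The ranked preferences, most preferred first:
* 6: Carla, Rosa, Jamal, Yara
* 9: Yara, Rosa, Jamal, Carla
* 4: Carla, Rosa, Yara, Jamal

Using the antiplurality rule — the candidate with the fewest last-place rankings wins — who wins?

Rosa

Last-place votes: Yara 6, Rosa 0, Jamal 4, Carla 9.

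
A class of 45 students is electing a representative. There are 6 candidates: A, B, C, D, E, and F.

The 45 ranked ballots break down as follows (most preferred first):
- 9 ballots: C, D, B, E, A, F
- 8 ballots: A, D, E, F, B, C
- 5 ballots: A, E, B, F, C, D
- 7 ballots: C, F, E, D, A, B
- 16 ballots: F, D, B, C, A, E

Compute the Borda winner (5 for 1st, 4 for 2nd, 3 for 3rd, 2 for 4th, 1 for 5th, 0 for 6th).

D

A: 9×1 + 8×5 + 5×5 + 7×1 + 16×1 = 97
B: 9×3 + 8×1 + 5×3 + 7×0 + 16×3 = 98
C: 9×5 + 8×0 + 5×1 + 7×5 + 16×2 = 117
D: 9×4 + 8×4 + 5×0 + 7×2 + 16×4 = 146
E: 9×2 + 8×3 + 5×4 + 7×3 + 16×0 = 83
F: 9×0 + 8×2 + 5×2 + 7×4 + 16×5 = 134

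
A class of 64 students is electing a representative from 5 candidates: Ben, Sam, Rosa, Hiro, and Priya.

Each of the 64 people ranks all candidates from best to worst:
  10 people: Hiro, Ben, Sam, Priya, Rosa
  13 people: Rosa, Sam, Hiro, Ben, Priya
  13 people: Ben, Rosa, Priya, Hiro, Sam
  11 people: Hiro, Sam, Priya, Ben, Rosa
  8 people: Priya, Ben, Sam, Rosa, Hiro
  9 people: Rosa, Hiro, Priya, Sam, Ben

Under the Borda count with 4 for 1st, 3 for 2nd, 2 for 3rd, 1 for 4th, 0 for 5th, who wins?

Ben: 10×3 + 13×1 + 13×4 + 11×1 + 8×3 + 9×0 = 130
Sam: 10×2 + 13×3 + 13×0 + 11×3 + 8×2 + 9×1 = 117
Rosa: 10×0 + 13×4 + 13×3 + 11×0 + 8×1 + 9×4 = 135
Hiro: 10×4 + 13×2 + 13×1 + 11×4 + 8×0 + 9×3 = 150
Priya: 10×1 + 13×0 + 13×2 + 11×2 + 8×4 + 9×2 = 108

Hiro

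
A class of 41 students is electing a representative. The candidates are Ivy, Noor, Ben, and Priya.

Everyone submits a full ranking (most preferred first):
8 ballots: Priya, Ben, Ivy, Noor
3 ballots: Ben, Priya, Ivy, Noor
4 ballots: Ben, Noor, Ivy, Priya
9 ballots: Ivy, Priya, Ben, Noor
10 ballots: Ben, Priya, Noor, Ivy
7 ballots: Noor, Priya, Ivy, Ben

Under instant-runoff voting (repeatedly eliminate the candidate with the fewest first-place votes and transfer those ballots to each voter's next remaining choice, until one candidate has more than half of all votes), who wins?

Priya

Round 1: Ivy 9, Noor 7, Ben 17, Priya 8. Noor eliminated.
Round 2: Ivy 9, Ben 17, Priya 15. Ivy eliminated.
Round 3: Ben 17, Priya 24. Priya has a majority (≥21).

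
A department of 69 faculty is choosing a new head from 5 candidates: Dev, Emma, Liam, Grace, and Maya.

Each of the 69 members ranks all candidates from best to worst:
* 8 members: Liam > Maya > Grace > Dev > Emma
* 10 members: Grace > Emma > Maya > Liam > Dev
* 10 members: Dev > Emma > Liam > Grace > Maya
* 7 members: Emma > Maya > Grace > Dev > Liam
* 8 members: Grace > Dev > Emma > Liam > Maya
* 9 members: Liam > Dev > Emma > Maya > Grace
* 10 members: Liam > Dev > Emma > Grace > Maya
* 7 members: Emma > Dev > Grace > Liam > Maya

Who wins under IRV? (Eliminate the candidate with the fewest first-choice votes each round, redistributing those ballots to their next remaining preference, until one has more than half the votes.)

Emma

Round 1: Dev 10, Emma 14, Liam 27, Grace 18, Maya 0. Maya eliminated.
Round 2: Dev 10, Emma 14, Liam 27, Grace 18. Dev eliminated.
Round 3: Emma 24, Liam 27, Grace 18. Grace eliminated.
Round 4: Emma 42, Liam 27. Emma has a majority (≥35).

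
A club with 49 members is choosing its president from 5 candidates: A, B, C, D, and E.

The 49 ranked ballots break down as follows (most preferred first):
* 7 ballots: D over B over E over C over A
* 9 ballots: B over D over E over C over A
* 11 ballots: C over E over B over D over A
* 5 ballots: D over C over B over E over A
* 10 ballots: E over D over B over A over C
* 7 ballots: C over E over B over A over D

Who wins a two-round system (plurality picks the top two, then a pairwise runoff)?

D

Round 1 first-place votes: A 0, B 9, C 18, D 12, E 10. C and D advance.
Runoff: C is ranked above D on 18 ballots, D above C on 31.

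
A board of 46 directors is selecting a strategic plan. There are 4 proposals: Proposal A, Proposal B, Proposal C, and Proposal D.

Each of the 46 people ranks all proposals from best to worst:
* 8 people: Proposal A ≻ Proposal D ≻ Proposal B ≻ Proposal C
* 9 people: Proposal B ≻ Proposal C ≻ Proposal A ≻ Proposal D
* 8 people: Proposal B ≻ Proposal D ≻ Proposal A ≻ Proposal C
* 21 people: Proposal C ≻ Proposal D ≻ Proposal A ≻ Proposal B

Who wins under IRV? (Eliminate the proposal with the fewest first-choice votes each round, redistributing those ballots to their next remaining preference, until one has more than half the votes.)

Round 1: Proposal A 8, Proposal B 17, Proposal C 21, Proposal D 0. Proposal D eliminated.
Round 2: Proposal A 8, Proposal B 17, Proposal C 21. Proposal A eliminated.
Round 3: Proposal B 25, Proposal C 21. Proposal B has a majority (≥24).

Proposal B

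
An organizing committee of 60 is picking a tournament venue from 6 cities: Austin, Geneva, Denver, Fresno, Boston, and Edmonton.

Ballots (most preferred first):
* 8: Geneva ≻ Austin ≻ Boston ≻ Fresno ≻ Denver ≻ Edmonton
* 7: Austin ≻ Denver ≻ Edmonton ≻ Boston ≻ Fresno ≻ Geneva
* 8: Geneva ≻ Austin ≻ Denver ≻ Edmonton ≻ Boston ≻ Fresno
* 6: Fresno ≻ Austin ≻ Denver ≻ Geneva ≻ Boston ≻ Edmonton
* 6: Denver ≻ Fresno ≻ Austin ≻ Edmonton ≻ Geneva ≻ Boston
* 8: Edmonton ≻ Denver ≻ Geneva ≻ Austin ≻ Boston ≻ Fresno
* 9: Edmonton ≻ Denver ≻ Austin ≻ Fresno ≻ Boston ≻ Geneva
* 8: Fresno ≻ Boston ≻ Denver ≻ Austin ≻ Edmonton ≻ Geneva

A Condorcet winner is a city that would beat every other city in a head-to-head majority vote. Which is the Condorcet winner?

Denver

Denver vs Austin: 31–29
Denver vs Geneva: 44–16
Denver vs Fresno: 38–22
Denver vs Boston: 44–16
Denver vs Edmonton: 43–17
Denver beats every other city.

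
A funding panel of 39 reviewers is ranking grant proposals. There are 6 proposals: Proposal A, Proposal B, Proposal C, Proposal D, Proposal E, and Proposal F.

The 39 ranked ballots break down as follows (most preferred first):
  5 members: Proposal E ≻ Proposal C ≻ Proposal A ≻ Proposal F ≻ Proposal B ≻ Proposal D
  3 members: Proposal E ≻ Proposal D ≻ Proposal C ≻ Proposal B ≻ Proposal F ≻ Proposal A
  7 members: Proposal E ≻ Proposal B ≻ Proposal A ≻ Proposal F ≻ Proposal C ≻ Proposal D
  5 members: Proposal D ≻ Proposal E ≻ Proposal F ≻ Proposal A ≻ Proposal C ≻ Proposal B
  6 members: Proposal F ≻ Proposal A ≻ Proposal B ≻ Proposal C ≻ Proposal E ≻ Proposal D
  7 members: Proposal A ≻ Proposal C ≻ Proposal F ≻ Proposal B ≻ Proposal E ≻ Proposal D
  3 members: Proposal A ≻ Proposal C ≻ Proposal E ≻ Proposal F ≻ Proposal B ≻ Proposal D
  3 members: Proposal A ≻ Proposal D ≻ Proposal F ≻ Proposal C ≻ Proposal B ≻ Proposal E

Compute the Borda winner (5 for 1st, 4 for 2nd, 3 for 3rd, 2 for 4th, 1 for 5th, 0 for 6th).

Proposal A: 5×3 + 3×0 + 7×3 + 5×2 + 6×4 + 7×5 + 3×5 + 3×5 = 135
Proposal B: 5×1 + 3×2 + 7×4 + 5×0 + 6×3 + 7×2 + 3×1 + 3×1 = 77
Proposal C: 5×4 + 3×3 + 7×1 + 5×1 + 6×2 + 7×4 + 3×4 + 3×2 = 99
Proposal D: 5×0 + 3×4 + 7×0 + 5×5 + 6×0 + 7×0 + 3×0 + 3×4 = 49
Proposal E: 5×5 + 3×5 + 7×5 + 5×4 + 6×1 + 7×1 + 3×3 + 3×0 = 117
Proposal F: 5×2 + 3×1 + 7×2 + 5×3 + 6×5 + 7×3 + 3×2 + 3×3 = 108

Proposal A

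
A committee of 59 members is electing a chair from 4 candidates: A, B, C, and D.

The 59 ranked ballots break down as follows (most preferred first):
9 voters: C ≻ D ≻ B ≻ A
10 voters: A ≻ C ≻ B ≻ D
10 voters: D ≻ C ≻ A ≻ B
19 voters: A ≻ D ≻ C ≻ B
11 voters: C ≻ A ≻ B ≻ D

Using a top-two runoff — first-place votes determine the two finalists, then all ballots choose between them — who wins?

C

Round 1 first-place votes: A 29, B 0, C 20, D 10. A and C advance.
Runoff: A is ranked above C on 29 ballots, C above A on 30.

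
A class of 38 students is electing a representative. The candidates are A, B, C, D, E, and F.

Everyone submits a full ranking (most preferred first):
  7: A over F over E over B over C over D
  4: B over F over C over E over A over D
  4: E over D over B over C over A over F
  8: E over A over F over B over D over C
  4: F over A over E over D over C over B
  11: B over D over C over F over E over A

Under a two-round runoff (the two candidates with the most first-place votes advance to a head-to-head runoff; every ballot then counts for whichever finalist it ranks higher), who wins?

E

Round 1 first-place votes: A 7, B 15, C 0, D 0, E 12, F 4. B and E advance.
Runoff: B is ranked above E on 15 ballots, E above B on 23.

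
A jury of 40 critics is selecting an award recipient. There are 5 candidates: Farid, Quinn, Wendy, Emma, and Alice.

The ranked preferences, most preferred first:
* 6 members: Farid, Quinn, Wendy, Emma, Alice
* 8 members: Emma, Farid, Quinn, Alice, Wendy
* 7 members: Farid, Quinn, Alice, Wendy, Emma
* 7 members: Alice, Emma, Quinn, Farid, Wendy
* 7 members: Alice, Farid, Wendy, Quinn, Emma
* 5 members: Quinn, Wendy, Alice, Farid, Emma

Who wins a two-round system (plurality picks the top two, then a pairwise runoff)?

Round 1 first-place votes: Farid 13, Quinn 5, Wendy 0, Emma 8, Alice 14. Alice and Farid advance.
Runoff: Alice is ranked above Farid on 19 ballots, Farid above Alice on 21.

Farid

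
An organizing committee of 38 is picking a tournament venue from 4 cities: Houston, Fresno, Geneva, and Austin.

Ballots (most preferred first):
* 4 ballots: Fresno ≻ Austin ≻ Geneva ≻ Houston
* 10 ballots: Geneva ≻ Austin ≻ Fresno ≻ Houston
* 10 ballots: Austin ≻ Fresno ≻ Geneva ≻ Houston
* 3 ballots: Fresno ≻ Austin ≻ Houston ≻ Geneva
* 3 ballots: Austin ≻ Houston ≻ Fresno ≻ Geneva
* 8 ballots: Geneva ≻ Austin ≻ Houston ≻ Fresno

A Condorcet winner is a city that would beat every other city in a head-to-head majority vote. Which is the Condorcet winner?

Austin vs Houston: 38–0
Austin vs Fresno: 31–7
Austin vs Geneva: 20–18
Austin beats every other city.

Austin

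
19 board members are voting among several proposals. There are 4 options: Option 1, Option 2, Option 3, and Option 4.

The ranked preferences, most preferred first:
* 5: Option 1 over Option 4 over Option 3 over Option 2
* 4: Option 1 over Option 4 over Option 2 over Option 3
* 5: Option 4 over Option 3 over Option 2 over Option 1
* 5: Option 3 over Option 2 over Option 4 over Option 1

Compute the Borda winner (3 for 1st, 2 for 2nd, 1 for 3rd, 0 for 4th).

Option 4

Option 1: 5×3 + 4×3 + 5×0 + 5×0 = 27
Option 2: 5×0 + 4×1 + 5×1 + 5×2 = 19
Option 3: 5×1 + 4×0 + 5×2 + 5×3 = 30
Option 4: 5×2 + 4×2 + 5×3 + 5×1 = 38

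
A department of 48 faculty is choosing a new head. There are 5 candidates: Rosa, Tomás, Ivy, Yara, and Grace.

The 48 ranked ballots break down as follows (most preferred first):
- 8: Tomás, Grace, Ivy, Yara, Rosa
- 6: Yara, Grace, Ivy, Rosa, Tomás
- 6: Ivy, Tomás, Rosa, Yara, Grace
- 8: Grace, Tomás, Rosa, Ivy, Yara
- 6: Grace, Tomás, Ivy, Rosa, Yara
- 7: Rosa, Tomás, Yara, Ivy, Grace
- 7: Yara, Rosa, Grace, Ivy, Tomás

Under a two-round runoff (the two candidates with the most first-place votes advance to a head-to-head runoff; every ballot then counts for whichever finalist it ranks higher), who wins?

Round 1 first-place votes: Rosa 7, Tomás 8, Ivy 6, Yara 13, Grace 14. Grace and Yara advance.
Runoff: Grace is ranked above Yara on 22 ballots, Yara above Grace on 26.

Yara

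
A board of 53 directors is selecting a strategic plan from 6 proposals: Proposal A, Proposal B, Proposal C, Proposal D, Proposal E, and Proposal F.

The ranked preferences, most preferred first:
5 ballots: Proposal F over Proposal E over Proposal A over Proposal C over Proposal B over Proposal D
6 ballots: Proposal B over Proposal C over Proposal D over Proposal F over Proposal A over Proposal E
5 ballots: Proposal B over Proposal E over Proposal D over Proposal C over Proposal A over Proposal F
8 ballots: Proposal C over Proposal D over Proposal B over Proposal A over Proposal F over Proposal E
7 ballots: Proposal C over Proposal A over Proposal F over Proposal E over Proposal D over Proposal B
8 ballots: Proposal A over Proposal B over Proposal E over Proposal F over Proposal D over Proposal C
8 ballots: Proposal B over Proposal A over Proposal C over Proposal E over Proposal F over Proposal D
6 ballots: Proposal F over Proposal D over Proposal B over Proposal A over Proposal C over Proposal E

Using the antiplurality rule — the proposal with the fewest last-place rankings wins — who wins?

Last-place votes: Proposal A 0, Proposal B 7, Proposal C 8, Proposal D 13, Proposal E 20, Proposal F 5.

Proposal A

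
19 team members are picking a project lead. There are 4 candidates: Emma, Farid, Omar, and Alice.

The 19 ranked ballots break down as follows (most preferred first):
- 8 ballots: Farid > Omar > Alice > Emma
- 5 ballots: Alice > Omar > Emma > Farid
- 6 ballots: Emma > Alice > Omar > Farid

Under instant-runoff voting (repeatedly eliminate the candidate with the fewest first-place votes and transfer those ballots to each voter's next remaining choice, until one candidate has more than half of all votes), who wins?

Emma

Round 1: Emma 6, Farid 8, Omar 0, Alice 5. Omar eliminated.
Round 2: Emma 6, Farid 8, Alice 5. Alice eliminated.
Round 3: Emma 11, Farid 8. Emma has a majority (≥10).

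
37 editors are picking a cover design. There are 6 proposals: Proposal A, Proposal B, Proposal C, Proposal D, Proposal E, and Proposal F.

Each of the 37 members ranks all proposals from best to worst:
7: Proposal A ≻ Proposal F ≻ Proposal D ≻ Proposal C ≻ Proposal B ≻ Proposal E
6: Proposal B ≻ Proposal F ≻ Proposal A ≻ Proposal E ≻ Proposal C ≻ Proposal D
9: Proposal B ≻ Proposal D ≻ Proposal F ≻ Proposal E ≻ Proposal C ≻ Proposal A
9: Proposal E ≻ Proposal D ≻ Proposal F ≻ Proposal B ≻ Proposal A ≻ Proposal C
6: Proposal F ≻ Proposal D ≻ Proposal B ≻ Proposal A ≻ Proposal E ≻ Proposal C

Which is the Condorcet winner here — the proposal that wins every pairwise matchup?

Proposal F

Proposal F vs Proposal A: 30–7
Proposal F vs Proposal B: 22–15
Proposal F vs Proposal C: 37–0
Proposal F vs Proposal D: 19–18
Proposal F vs Proposal E: 28–9
Proposal F beats every other proposal.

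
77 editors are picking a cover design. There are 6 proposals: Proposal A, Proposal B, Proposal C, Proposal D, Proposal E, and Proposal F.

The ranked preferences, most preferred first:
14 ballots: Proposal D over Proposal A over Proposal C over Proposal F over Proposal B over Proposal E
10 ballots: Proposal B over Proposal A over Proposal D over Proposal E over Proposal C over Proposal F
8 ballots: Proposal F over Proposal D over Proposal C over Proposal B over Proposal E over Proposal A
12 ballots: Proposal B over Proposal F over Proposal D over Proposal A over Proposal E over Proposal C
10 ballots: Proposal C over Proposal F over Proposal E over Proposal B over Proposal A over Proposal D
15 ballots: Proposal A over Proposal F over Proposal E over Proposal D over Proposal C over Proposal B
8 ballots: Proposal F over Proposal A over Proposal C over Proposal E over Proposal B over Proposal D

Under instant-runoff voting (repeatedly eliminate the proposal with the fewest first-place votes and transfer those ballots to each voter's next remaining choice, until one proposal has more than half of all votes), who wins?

Proposal A

Round 1: Proposal A 15, Proposal B 22, Proposal C 10, Proposal D 14, Proposal E 0, Proposal F 16. Proposal E eliminated.
Round 2: Proposal A 15, Proposal B 22, Proposal C 10, Proposal D 14, Proposal F 16. Proposal C eliminated.
Round 3: Proposal A 15, Proposal B 22, Proposal D 14, Proposal F 26. Proposal D eliminated.
Round 4: Proposal A 29, Proposal B 22, Proposal F 26. Proposal B eliminated.
Round 5: Proposal A 39, Proposal F 38. Proposal A has a majority (≥39).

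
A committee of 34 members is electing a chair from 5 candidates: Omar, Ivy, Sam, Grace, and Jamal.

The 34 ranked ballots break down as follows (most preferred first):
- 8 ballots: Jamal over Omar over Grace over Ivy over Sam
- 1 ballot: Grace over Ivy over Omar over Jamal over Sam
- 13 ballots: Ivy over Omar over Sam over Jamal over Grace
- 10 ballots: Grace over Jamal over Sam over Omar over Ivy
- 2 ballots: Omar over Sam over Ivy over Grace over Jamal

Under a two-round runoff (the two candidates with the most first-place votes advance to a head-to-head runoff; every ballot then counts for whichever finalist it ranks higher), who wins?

Round 1 first-place votes: Omar 2, Ivy 13, Sam 0, Grace 11, Jamal 8. Ivy and Grace advance.
Runoff: Ivy is ranked above Grace on 15 ballots, Grace above Ivy on 19.

Grace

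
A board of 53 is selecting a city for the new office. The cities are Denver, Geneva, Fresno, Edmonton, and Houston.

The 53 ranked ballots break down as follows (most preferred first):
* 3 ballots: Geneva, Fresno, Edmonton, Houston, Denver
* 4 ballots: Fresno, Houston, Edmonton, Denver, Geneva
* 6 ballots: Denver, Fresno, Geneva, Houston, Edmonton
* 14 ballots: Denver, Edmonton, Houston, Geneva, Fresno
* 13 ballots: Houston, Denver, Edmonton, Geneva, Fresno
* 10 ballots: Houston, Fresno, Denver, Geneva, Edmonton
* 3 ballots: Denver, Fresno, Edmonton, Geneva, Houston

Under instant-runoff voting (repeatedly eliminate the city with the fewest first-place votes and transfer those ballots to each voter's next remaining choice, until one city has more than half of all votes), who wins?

Houston

Round 1: Denver 23, Geneva 3, Fresno 4, Edmonton 0, Houston 23. Edmonton eliminated.
Round 2: Denver 23, Geneva 3, Fresno 4, Houston 23. Geneva eliminated.
Round 3: Denver 23, Fresno 7, Houston 23. Fresno eliminated.
Round 4: Denver 23, Houston 30. Houston has a majority (≥27).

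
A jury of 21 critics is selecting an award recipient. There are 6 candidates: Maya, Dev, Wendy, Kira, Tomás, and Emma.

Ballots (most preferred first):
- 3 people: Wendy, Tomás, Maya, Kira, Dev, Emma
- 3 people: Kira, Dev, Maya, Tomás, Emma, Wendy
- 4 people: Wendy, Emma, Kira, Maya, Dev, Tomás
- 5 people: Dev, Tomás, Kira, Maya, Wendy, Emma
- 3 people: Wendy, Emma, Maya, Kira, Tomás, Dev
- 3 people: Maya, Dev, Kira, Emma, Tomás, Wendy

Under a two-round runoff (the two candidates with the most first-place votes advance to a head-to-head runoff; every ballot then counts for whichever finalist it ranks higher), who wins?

Round 1 first-place votes: Maya 3, Dev 5, Wendy 10, Kira 3, Tomás 0, Emma 0. Wendy and Dev advance.
Runoff: Wendy is ranked above Dev on 10 ballots, Dev above Wendy on 11.

Dev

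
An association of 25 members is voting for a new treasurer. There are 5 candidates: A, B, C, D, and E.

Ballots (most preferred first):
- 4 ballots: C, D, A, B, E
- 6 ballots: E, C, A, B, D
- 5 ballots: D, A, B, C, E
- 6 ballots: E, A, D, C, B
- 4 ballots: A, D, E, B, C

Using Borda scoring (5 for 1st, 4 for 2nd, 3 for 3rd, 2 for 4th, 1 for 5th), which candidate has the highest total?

A

A: 4×3 + 6×3 + 5×4 + 6×4 + 4×5 = 94
B: 4×2 + 6×2 + 5×3 + 6×1 + 4×2 = 49
C: 4×5 + 6×4 + 5×2 + 6×2 + 4×1 = 70
D: 4×4 + 6×1 + 5×5 + 6×3 + 4×4 = 81
E: 4×1 + 6×5 + 5×1 + 6×5 + 4×3 = 81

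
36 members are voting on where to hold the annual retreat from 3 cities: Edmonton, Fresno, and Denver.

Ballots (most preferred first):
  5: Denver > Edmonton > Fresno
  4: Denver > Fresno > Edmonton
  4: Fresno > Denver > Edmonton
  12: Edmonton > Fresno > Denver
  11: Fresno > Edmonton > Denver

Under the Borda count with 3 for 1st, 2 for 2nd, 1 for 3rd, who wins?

Fresno

Edmonton: 5×2 + 4×1 + 4×1 + 12×3 + 11×2 = 76
Fresno: 5×1 + 4×2 + 4×3 + 12×2 + 11×3 = 82
Denver: 5×3 + 4×3 + 4×2 + 12×1 + 11×1 = 58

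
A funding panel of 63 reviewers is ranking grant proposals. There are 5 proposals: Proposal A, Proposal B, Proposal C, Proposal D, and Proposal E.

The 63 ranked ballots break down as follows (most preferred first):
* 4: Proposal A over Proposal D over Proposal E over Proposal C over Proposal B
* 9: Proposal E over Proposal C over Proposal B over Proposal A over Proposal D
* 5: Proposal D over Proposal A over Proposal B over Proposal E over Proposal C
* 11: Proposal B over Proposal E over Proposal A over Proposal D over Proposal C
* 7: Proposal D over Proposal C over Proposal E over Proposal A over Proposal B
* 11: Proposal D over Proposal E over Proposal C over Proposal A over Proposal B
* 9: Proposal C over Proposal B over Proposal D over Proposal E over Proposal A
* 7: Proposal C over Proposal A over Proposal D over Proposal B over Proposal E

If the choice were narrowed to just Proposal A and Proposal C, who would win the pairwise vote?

Proposal C

Proposal A is ranked above Proposal C on 20 ballots; Proposal C above Proposal A on 43.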